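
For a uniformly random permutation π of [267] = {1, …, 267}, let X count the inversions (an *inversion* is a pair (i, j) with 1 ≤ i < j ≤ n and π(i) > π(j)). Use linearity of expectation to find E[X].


Write X = Σ X_I over the C(267, 2) = 35511 pairs i < j, with X_I the indicator of one inversion.
There are 35511 indicators.
For each fixed pair i < j, the values π(i) and π(j) are two distinct elements of {1, …, 267} in uniformly random order; by symmetry P[π(i) > π(j)] = 1/2.
By linearity: E[X] = 35511 · (1/2) = C(267, 2) · (1/2) = 35511/2 = 35511/2 ≈ 17755.500.

E[X] = 35511/2 = 17755.500.


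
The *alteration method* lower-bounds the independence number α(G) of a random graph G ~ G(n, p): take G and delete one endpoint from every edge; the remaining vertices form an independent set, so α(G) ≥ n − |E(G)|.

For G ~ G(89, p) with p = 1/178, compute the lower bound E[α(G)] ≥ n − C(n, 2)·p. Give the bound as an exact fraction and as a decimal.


E[|E(G)|] = C(89, 2)·p = 3916 · (1/178) = 22.
E[α(G)] ≥ n − E[|E(G)|] = 89 − 22 = 67.
Numerically: ≈ 67.00000.
(This is only a lower bound; the true E[α(G)] may be larger.)

E[α(G)] ≥ 67 ≈ 67.00000.


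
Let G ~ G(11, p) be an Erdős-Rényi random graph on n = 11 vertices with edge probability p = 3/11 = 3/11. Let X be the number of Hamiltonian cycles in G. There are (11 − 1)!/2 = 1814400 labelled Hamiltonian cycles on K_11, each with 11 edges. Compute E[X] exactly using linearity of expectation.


K_11 has (11 − 1)!/2 = 1814400 labelled Hamiltonian cycles.
For each such Hamiltonian cycle H, let X_H = 1 if all 11 edges of H are present in G. Then P[X_H = 1] = p^{11} = (3/11)^{11} = 177147/285311670611.
By linearity: E[X] = Σ_H E[X_H] = 1814400 · p^{11} = 1814400 · 177147/285311670611 = 321415516800/285311670611.
Numerically: E[X] ≈ 1.13.

E[X] = 1814400 · (3/11)^{11} = 321415516800/285311670611 ≈ 1.13.


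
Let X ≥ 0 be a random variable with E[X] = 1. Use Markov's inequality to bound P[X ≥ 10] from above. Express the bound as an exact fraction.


μ = E[X] = 1, a = 10.
Markov: P[X ≥ 10] ≤ μ/a = (1)/10 = 1/10.
Numerically: ≈ 0.10000.
(Since a = 10 > μ = 1.00000, the bound 1/10 is < 1 and informative.)

P[X ≥ 10] ≤ 1/10 ≈ 0.10000.


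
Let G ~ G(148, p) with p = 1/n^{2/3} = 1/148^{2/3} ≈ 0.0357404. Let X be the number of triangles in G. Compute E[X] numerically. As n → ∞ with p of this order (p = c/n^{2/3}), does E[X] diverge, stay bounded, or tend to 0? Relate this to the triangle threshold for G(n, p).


Number of potential triangles: C(148, 3) = 529396.
Each occurs with probability p³ ≈ (0.0357404)³ ≈ 4.56537619e-05.
By linearity: E[X] = C(148, 3)·p³ ≈ 529396 · 4.56537619e-05 ≈ 24.168919.
Since α = 2/3 < 1, p = c/n^{2/3} ≫ 1/n is above the triangle threshold p ~ 1/n. Asymptotically E[X] ~ (c³/6)·n^{3(1−α)} = (1³/6)·n^{1} → ∞; triangles are abundant w.h.p.

E[X] ≈ 24.168919; in regime p = Θ(1/n^{2/3}) E[X] diverges (above the triangle threshold p ~ 1/n).


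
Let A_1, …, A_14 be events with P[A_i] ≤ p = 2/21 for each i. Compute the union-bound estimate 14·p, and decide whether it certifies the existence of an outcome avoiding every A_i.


Union bound: P[∪_{i=1}^{14} A_i] ≤ Σ_i P[A_i] ≤ 14·p = 14·(2/21) = 4/3.
Numerically: 4/3 ≈ 1.3333333.
Is 4/3 < 1? NO.
Since the bound 4/3 is ≥ 1, the union bound is uninformative here; it does NOT by itself certify existence.

14·p = 4/3 ≈ 1.3333333; existence NOT certified by the union bound.


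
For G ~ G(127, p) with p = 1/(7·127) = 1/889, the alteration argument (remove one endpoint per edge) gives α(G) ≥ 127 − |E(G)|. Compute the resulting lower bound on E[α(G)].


E[|E(G)|] = C(127, 2)·p = 8001 · (1/889) = 9.
E[α(G)] ≥ n − E[|E(G)|] = 127 − 9 = 118.
Numerically: ≈ 118.0000.
(This is only a lower bound; the true E[α(G)] may be larger.)

E[α(G)] ≥ 118 ≈ 118.0000.


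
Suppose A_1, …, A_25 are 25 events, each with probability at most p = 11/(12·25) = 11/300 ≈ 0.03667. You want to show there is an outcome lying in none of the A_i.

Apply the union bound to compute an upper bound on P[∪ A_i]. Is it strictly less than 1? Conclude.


Union bound: P[∪_{i=1}^{25} A_i] ≤ Σ_i P[A_i] ≤ 25·p = 25·(11/300) = 11/12.
Numerically: 11/12 ≈ 0.91667.
Is 11/12 < 1? YES.
Since P[∪ A_i] ≤ 11/12 < 1, the complement has P[∩ A_i^c] ≥ 1 − 11/12 = 1/12 > 0, so some outcome avoids every A_i.

25·p = 11/12 ≈ 0.91667; existence CERTIFIED by the union bound.


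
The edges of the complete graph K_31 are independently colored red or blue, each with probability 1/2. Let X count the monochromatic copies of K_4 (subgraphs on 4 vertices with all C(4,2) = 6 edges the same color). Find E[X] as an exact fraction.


Let X = Σ_S X_S over the C(31, 4) = 31465 subsets S of size 4, where X_S = 1 if the K_4 on S is monochromatic.
For a fixed S, the K_4 on S has C(4, 2) = 6 edges. P[all 6 edges red] = (1/2)^6, and likewise for blue, so P[monochromatic] = 2·(1/2)^6 = 2^{1 − 6} = 1/32.
By linearity: E[X] = C(31, 4) · 2^{1 − 6} = 31465 · 1/32 = 31465/32.
Numerically: E[X] ≈ 983.281250.

E[X] = C(31,4)·2^(1−C(4,2)) = 31465/32 ≈ 983.281250.


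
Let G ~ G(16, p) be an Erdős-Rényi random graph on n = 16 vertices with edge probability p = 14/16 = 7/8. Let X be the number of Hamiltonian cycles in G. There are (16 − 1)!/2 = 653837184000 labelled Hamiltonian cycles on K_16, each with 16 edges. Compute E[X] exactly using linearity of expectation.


K_16 has (16 − 1)!/2 = 653837184000 labelled Hamiltonian cycles.
For each such Hamiltonian cycle H, let X_H = 1 if all 16 edges of H are present in G. Then P[X_H = 1] = p^{16} = (7/8)^{16} = 33232930569601/281474976710656.
Summing the indicators: E[X] = Σ_H E[X_H] = 653837184000 · p^{16} = 653837184000 · 33232930569601/281474976710656 = 21219654042671322112875/274877906944.
Numerically: E[X] ≈ 7.71967e+10.

E[X] = 653837184000 · (7/8)^{16} = 21219654042671322112875/274877906944 ≈ 7.71967e+10.


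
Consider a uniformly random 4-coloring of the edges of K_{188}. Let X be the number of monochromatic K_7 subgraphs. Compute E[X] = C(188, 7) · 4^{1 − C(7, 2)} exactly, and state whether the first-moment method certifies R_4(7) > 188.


E[X] = C(188, 7) · 4^{1 − 21} = 1470936391496 · 4^{−20} = 1470936391496/1099511627776.
As a reduced fraction: E[X] = 183867048937/137438953472 ≈ 1.3378.
Is E[X] < 1? NO.
Since E[X] ≥ 1, the first-moment bound is inconclusive at n = 188; it does NOT by itself certify R_4(7) > 188.

E[X] = 183867048937/137438953472 ≈ 1.3378; E[X] ≥ 1; first-moment method inconclusive here.


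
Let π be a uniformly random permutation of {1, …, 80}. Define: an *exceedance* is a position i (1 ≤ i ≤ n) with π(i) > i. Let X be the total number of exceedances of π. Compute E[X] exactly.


Write X = Σ_{i=1}^{80} X_i, where X_i = 1_{π(i) > i}.
For each fixed i, π(i) is uniform over {1, …, 80} (marginal of a uniform permutation), so P[π(i) > i] = (n − i)/n. Summing: Σ_{i=1}^{80} (n − i)/n = (0 + 1 + … + 79)/80 = 80(80 − 1)/(2·80) = (80 − 1)/2.
Hence E[X] = Σ_{i=1}^{80} (80 − i)/80 = 79/2 ≈ 39.500000.

E[X] = 79/2 = 39.500000.


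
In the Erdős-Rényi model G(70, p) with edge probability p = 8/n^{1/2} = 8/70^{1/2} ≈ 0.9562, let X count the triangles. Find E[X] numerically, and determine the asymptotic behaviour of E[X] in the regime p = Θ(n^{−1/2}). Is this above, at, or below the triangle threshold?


Number of potential triangles: C(70, 3) = 54740.
Each occurs with probability p³ ≈ (0.9562)³ ≈ 8.742244e-01.
By linearity: E[X] = C(70, 3)·p³ ≈ 54740 · 8.742244e-01 ≈ 47855.0412.
Since α = 1/2 < 1, p = c/n^{1/2} ≫ 1/n is above the triangle threshold p ~ 1/n. Asymptotically E[X] ~ (c³/6)·n^{3(1−α)} = (8³/6)·n^{1.5} → ∞; triangles are abundant w.h.p.

E[X] ≈ 47855.0412; in regime p = Θ(1/n^{1/2}) E[X] diverges (above the triangle threshold p ~ 1/n).


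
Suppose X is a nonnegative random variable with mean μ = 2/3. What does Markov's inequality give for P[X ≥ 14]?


μ = E[X] = 2/3, a = 14.
Markov: P[X ≥ 14] ≤ μ/a = (2/3)/14 = 1/21.
Numerically: ≈ 0.048.
(Since a = 14 > μ = 0.667, the bound 1/21 is < 1 and informative.)

P[X ≥ 14] ≤ 1/21 ≈ 0.048.


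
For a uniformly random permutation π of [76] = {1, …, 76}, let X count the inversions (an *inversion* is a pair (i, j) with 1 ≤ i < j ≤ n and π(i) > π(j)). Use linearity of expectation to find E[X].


Write X = Σ X_I over the C(76, 2) = 2850 pairs i < j, with X_I the indicator of one inversion.
There are 2850 indicators.
For each fixed pair i < j, the values π(i) and π(j) are two distinct elements of {1, …, 76} in uniformly random order; by symmetry P[π(i) > π(j)] = 1/2.
By linearity: E[X] = 2850 · (1/2) = C(76, 2) · (1/2) = 2850/2 = 1425 ≈ 1425.000000.

E[X] = 1425 = 1425.000000.


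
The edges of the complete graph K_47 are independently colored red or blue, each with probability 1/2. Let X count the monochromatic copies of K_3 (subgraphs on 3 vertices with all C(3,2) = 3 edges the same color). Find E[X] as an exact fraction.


Let X = Σ_S X_S over the C(47, 3) = 16215 subsets S of size 3, where X_S = 1 if the K_3 on S is monochromatic.
For a fixed S, the K_3 on S has C(3, 2) = 3 edges. P[all 3 edges red] = (1/2)^3, and likewise for blue, so P[monochromatic] = 2·(1/2)^3 = 2^{1 − 3} = 1/4.
By linearity of expectation: E[X] = C(47, 3) · 2^{1 − 3} = 16215 · 1/4 = 16215/4.
Numerically: E[X] ≈ 4053.750000.

E[X] = C(47,3)·2^(1−C(3,2)) = 16215/4 ≈ 4053.750000.


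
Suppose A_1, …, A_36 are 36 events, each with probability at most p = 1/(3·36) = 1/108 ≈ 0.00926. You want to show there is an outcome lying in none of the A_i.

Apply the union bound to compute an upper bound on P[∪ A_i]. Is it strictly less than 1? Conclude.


Union bound: P[∪_{i=1}^{36} A_i] ≤ Σ_i P[A_i] ≤ 36·p = 36·(1/108) = 1/3.
Numerically: 1/3 ≈ 0.33333.
Is 1/3 < 1? YES.
Since P[∪ A_i] ≤ 1/3 < 1, the complement has P[∩ A_i^c] ≥ 1 − 1/3 = 2/3 > 0, so some outcome avoids every A_i.

36·p = 1/3 ≈ 0.33333; existence CERTIFIED by the union bound.


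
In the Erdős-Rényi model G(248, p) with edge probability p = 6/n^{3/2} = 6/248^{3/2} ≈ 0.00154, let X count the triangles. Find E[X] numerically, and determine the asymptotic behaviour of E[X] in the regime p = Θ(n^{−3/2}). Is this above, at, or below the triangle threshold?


Number of potential triangles: C(248, 3) = 2511496.
Each occurs with probability p³ ≈ (0.00154)³ ≈ 3.62594e-09.
By linearity: E[X] = C(248, 3)·p³ ≈ 2511496 · 3.62594e-09 ≈ 0.009.
Since α = 3/2 > 1, p = c/n^{3/2} = o(1/n) is below the triangle threshold p ~ 1/n. Asymptotically E[X] ~ (c³/6)·n^{3(1−α)} = (6³/6)·n^{-1.5} → 0, so by Markov's inequality G has no triangles w.h.p.

E[X] ≈ 0.009; in regime p = Θ(1/n^{3/2}) E[X] tends to 0 (below the triangle threshold p ~ 1/n).


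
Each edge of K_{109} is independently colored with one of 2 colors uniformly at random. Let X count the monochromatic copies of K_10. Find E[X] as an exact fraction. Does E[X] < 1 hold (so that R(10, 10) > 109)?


E[X] = C(109, 10) · 2^{1 − 45} = 42634215112710 · 2^{−44} = 42634215112710/17592186044416.
As a reduced fraction: E[X] = 21317107556355/8796093022208 ≈ 2.423.
Is E[X] < 1? NO.
Since E[X] ≥ 1, the first-moment bound is inconclusive at n = 109; it does NOT by itself certify R(10, 10) > 109.

E[X] = 21317107556355/8796093022208 ≈ 2.423; E[X] ≥ 1; first-moment method inconclusive here.


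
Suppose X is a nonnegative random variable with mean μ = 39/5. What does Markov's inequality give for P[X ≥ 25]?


μ = E[X] = 39/5, a = 25.
Markov: P[X ≥ 25] ≤ μ/a = (39/5)/25 = 39/125.
Numerically: ≈ 0.312000.
(Since a = 25 > μ = 7.800000, the bound 39/125 is < 1 and informative.)

P[X ≥ 25] ≤ 39/125 ≈ 0.312000.


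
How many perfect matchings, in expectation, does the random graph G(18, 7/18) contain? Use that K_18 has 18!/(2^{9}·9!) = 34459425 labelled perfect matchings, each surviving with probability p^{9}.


K_18 has 18!/(2^{9}·9!) = 34459425 labelled perfect matchings.
For each such perfect matching H, let X_H = 1 if all 9 edges of H are present in G. Then P[X_H = 1] = p^{9} = (7/18)^{9} = 40353607/198359290368.
By linearity: E[X] = Σ_H E[X_H] = 34459425 · p^{9} = 34459425 · 40353607/198359290368 = 17167433257975/2448880128.
Numerically: E[X] ≈ 7010.3.

E[X] = 34459425 · (7/18)^{9} = 17167433257975/2448880128 ≈ 7010.3.


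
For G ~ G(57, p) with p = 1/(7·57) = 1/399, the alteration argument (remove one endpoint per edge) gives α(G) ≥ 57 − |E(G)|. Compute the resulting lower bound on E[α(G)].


E[|E(G)|] = C(57, 2)·p = 1596 · (1/399) = 4.
E[α(G)] ≥ n − E[|E(G)|] = 57 − 4 = 53.
Numerically: ≈ 53.00000.
(This is only a lower bound; the true E[α(G)] may be larger.)

E[α(G)] ≥ 53 ≈ 53.00000.


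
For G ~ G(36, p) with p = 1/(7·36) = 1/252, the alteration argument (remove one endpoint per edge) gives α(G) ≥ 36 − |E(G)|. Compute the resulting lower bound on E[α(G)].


E[|E(G)|] = C(36, 2)·p = 630 · (1/252) = 5/2.
E[α(G)] ≥ n − E[|E(G)|] = 36 − 5/2 = 67/2.
Numerically: ≈ 33.50000.
(This is only a lower bound; the true E[α(G)] may be larger.)

E[α(G)] ≥ 67/2 ≈ 33.50000.


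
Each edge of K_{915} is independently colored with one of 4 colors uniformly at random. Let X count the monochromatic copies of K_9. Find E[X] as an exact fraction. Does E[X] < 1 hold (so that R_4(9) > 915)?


E[X] = C(915, 9) · 4^{1 − 36} = 1190931166636537885130 · 4^{−35} = 1190931166636537885130/1180591620717411303424.
As a reduced fraction: E[X] = 595465583318268942565/590295810358705651712 ≈ 1.0087579.
Is E[X] < 1? NO.
Since E[X] ≥ 1, the first-moment bound is inconclusive at n = 915; it does NOT by itself certify R_4(9) > 915.

E[X] = 595465583318268942565/590295810358705651712 ≈ 1.0087579; E[X] ≥ 1; first-moment method inconclusive here.


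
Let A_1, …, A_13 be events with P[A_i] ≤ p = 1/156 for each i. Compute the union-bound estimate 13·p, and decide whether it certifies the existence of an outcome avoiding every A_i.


Union bound: P[∪_{i=1}^{13} A_i] ≤ Σ_i P[A_i] ≤ 13·p = 13·(1/156) = 1/12.
Numerically: 1/12 ≈ 0.0833.
Is 1/12 < 1? YES.
Since P[∪ A_i] ≤ 1/12 < 1, the complement has P[∩ A_i^c] ≥ 1 − 1/12 = 11/12 > 0, so some outcome avoids every A_i.

13·p = 1/12 ≈ 0.0833; existence CERTIFIED by the union bound.


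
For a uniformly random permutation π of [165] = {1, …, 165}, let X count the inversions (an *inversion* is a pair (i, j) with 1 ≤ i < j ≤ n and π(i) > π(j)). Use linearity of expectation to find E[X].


Write X = Σ X_I over the C(165, 2) = 13530 pairs i < j, with X_I the indicator of one inversion.
There are 13530 indicators.
For each fixed pair i < j, the values π(i) and π(j) are two distinct elements of {1, …, 165} in uniformly random order; by symmetry P[π(i) > π(j)] = 1/2.
By linearity: E[X] = 13530 · (1/2) = C(165, 2) · (1/2) = 13530/2 = 6765 ≈ 6765.0000.

E[X] = 6765 = 6765.0000.


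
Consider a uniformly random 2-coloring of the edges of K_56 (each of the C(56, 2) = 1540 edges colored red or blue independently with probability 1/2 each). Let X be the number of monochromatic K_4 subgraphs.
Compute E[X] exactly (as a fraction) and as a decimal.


Let X = Σ_S X_S over the C(56, 4) = 367290 subsets S of size 4, where X_S = 1 if the K_4 on S is monochromatic.
For a fixed S, the K_4 on S has C(4, 2) = 6 edges. P[all 6 edges red] = (1/2)^6, and likewise for blue, so P[monochromatic] = 2·(1/2)^6 = 2^{1 − 6} = 1/32.
By linearity: E[X] = C(56, 4) · 2^{1 − 6} = 367290 · 1/32 = 183645/16.
Numerically: E[X] ≈ 11477.812500.

E[X] = C(56,4)·2^(1−C(4,2)) = 183645/16 ≈ 11477.812500.


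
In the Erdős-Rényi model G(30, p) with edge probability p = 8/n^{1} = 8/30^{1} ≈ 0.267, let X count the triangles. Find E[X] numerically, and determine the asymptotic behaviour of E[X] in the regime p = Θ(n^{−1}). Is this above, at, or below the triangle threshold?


Number of potential triangles: C(30, 3) = 4060.
Each occurs with probability p³ ≈ (0.267)³ ≈ 1.89630e-02.
By linearity: E[X] = C(30, 3)·p³ ≈ 4060 · 1.89630e-02 ≈ 76.990.
Here α = 1, so p = 8/n is exactly at the triangle threshold p ~ 1/n. Asymptotically E[X] → c³/6 = 8³/6 = 256/3 ≈ 85.333, a bounded constant. In this regime the triangle count is asymptotically Poisson(c³/6).

E[X] ≈ 76.990; in regime p = Θ(1/n^{1}) E[X] stays bounded (at the triangle threshold p ~ 1/n).


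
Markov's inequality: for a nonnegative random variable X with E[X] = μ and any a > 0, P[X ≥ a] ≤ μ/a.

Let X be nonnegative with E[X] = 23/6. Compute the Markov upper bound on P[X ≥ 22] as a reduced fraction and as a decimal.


μ = E[X] = 23/6, a = 22.
Markov: P[X ≥ 22] ≤ μ/a = (23/6)/22 = 23/132.
Numerically: ≈ 0.1742.
(Since a = 22 > μ = 3.8333, the bound 23/132 is < 1 and informative.)

P[X ≥ 22] ≤ 23/132 ≈ 0.1742.


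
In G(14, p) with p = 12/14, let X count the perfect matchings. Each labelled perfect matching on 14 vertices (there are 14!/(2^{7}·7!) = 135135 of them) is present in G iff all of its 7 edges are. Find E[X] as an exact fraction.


K_14 has 14!/(2^{7}·7!) = 135135 labelled perfect matchings.
For each such perfect matching H, let X_H = 1 if all 7 edges of H are present in G. Then P[X_H = 1] = p^{7} = (6/7)^{7} = 279936/823543.
By linearity: E[X] = Σ_H E[X_H] = 135135 · p^{7} = 135135 · 279936/823543 = 5404164480/117649.
Numerically: E[X] ≈ 4.593e+04.

E[X] = 135135 · (6/7)^{7} = 5404164480/117649 ≈ 4.593e+04.


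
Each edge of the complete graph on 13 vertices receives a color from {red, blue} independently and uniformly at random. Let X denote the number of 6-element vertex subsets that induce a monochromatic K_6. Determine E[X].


Let X = Σ_S X_S over the C(13, 6) = 1716 subsets S of size 6, where X_S = 1 if the K_6 on S is monochromatic.
For a fixed S, the K_6 on S has C(6, 2) = 15 edges. P[all 15 edges red] = (1/2)^15, and likewise for blue, so P[monochromatic] = 2·(1/2)^15 = 2^{1 − 15} = 1/16384.
By linearity: E[X] = C(13, 6) · 2^{1 − 15} = 1716 · 1/16384 = 429/4096.
Numerically: E[X] ≈ 0.1047.

E[X] = C(13,6)·2^(1−C(6,2)) = 429/4096 ≈ 0.1047.


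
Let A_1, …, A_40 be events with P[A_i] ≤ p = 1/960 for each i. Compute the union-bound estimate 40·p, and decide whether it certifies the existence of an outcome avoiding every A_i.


Union bound: P[∪_{i=1}^{40} A_i] ≤ Σ_i P[A_i] ≤ 40·p = 40·(1/960) = 1/24.
Numerically: 1/24 ≈ 0.0417.
Is 1/24 < 1? YES.
Since P[∪ A_i] ≤ 1/24 < 1, the complement has P[∩ A_i^c] ≥ 1 − 1/24 = 23/24 > 0, so some outcome avoids every A_i.

40·p = 1/24 ≈ 0.0417; existence CERTIFIED by the union bound.


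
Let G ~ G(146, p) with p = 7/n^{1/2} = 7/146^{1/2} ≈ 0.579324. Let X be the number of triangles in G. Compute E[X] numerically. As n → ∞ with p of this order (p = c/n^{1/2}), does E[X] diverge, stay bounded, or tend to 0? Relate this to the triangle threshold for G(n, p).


Number of potential triangles: C(146, 3) = 508080.
Each occurs with probability p³ ≈ (0.579324)³ ≈ 1.94430698e-01.
By linearity: E[X] = C(146, 3)·p³ ≈ 508080 · 1.94430698e-01 ≈ 98786.349287.
Since α = 1/2 < 1, p = c/n^{1/2} ≫ 1/n is above the triangle threshold p ~ 1/n. Asymptotically E[X] ~ (c³/6)·n^{3(1−α)} = (7³/6)·n^{1.5} → ∞; triangles are abundant w.h.p.

E[X] ≈ 98786.349287; in regime p = Θ(1/n^{1/2}) E[X] diverges (above the triangle threshold p ~ 1/n).


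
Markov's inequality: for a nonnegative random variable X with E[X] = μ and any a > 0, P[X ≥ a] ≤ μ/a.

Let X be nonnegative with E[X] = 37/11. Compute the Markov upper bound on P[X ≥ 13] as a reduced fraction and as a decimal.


μ = E[X] = 37/11, a = 13.
Markov: P[X ≥ 13] ≤ μ/a = (37/11)/13 = 37/143.
Numerically: ≈ 0.2587.
(Since a = 13 > μ = 3.3636, the bound 37/143 is < 1 and informative.)

P[X ≥ 13] ≤ 37/143 ≈ 0.2587.


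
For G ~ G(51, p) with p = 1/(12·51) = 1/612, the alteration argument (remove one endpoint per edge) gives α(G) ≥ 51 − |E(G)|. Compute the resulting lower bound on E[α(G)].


E[|E(G)|] = C(51, 2)·p = 1275 · (1/612) = 25/12.
E[α(G)] ≥ n − E[|E(G)|] = 51 − 25/12 = 587/12.
Numerically: ≈ 48.917.
(This is only a lower bound; the true E[α(G)] may be larger.)

E[α(G)] ≥ 587/12 ≈ 48.917.


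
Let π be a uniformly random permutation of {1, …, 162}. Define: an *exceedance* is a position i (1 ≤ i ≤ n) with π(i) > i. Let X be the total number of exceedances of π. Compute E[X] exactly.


Write X = Σ_{i=1}^{162} X_i, where X_i = 1_{π(i) > i}.
For each fixed i, π(i) is uniform over {1, …, 162} (marginal of a uniform permutation), so P[π(i) > i] = (n − i)/n. Summing: Σ_{i=1}^{162} (n − i)/n = (0 + 1 + … + 161)/162 = 162(162 − 1)/(2·162) = (162 − 1)/2.
Hence E[X] = Σ_{i=1}^{162} (162 − i)/162 = 161/2 ≈ 80.50000.

E[X] = 161/2 = 80.50000.


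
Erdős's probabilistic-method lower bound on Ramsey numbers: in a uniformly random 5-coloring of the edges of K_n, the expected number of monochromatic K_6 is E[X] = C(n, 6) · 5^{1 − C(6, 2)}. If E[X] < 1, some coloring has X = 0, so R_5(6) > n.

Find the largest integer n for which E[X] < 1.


We need C(n, 6) · 5^{1 − 15} < 1, i.e. C(n, 6) < 5^{15 − 1} = 6103515625.
Check values of n near the boundary:
  n = 129: C(129, 6) = 5688177600; 5688177600 < 6103515625? YES
  n = 130: C(130, 6) = 5963412000; 5963412000 < 6103515625? YES
  n = 131: C(131, 6) = 6249655776; 6249655776 < 6103515625? NO
  n = 132: C(132, 6) = 6547258432; 6547258432 < 6103515625? NO
The largest n with C(n, 6) < 6103515625 is n = 130 (where E[X] = 47707296/48828125 ≈ 0.977). Hence R_5(6) > 130, i.e. R_5(6) ≥ 131.

Largest n = 130; hence R_5(6) > 130.


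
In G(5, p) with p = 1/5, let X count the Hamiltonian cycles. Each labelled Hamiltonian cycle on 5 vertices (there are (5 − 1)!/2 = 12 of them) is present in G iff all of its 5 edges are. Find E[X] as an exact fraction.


K_5 has (5 − 1)!/2 = 12 labelled Hamiltonian cycles.
For each such Hamiltonian cycle H, let X_H = 1 if all 5 edges of H are present in G. Then P[X_H = 1] = p^{5} = (1/5)^{5} = 1/3125.
By linearity: E[X] = Σ_H E[X_H] = 12 · p^{5} = 12 · 1/3125 = 12/3125.
Numerically: E[X] ≈ 0.00384.

E[X] = 12 · (1/5)^{5} = 12/3125 ≈ 0.00384.


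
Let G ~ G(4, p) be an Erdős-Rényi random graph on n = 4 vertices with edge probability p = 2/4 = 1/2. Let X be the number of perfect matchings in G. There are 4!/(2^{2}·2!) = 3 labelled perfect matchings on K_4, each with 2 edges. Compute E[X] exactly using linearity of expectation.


K_4 has 4!/(2^{2}·2!) = 3 labelled perfect matchings.
For each such perfect matching H, let X_H = 1 if all 2 edges of H are present in G. Then P[X_H = 1] = p^{2} = (1/2)^{2} = 1/4.
By linearity of expectation: E[X] = Σ_H E[X_H] = 3 · p^{2} = 3 · 1/4 = 3/4.
Numerically: E[X] ≈ 0.75.

E[X] = 3 · (1/2)^{2} = 3/4 ≈ 0.75.


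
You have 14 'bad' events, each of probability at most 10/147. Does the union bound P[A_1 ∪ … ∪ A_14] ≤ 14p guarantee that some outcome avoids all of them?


Union bound: P[∪_{i=1}^{14} A_i] ≤ Σ_i P[A_i] ≤ 14·p = 14·(10/147) = 20/21.
Numerically: 20/21 ≈ 0.9524.
Is 20/21 < 1? YES.
Since P[∪ A_i] ≤ 20/21 < 1, the complement has P[∩ A_i^c] ≥ 1 − 20/21 = 1/21 > 0, so some outcome avoids every A_i.

14·p = 20/21 ≈ 0.9524; existence CERTIFIED by the union bound.


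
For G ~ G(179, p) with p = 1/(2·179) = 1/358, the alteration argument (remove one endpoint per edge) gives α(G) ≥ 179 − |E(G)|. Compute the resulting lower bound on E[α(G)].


E[|E(G)|] = C(179, 2)·p = 15931 · (1/358) = 89/2.
E[α(G)] ≥ n − E[|E(G)|] = 179 − 89/2 = 269/2.
Numerically: ≈ 134.500.
(This is only a lower bound; the true E[α(G)] may be larger.)

E[α(G)] ≥ 269/2 ≈ 134.500.


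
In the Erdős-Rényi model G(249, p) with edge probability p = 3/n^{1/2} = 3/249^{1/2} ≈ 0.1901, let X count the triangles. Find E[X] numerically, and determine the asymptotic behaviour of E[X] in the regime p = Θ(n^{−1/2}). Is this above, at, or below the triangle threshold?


Number of potential triangles: C(249, 3) = 2542124.
Each occurs with probability p³ ≈ (0.1901)³ ≈ 6.871709e-03.
By linearity: E[X] = C(249, 3)·p³ ≈ 2542124 · 6.871709e-03 ≈ 17468.7357.
Since α = 1/2 < 1, p = c/n^{1/2} ≫ 1/n is above the triangle threshold p ~ 1/n. Asymptotically E[X] ~ (c³/6)·n^{3(1−α)} = (3³/6)·n^{1.5} → ∞; triangles are abundant w.h.p.

E[X] ≈ 17468.7357; in regime p = Θ(1/n^{1/2}) E[X] diverges (above the triangle threshold p ~ 1/n).


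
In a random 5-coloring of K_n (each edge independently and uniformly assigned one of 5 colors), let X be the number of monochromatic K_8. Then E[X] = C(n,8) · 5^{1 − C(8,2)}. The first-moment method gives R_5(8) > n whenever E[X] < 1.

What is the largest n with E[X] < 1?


We need C(n, 8) · 5^{1 − 28} < 1, i.e. C(n, 8) < 5^{28 − 1} = 7450580596923828125.
Check values of n near the boundary:
  n = 860: C(860, 8) = 7182671140665308145; 7182671140665308145 < 7450580596923828125? YES
  n = 861: C(861, 8) = 7250034996615275865; 7250034996615275865 < 7450580596923828125? YES
  n = 862: C(862, 8) = 7317951015318931845; 7317951015318931845 < 7450580596923828125? YES
  n = 863: C(863, 8) = 7386423071602617757; 7386423071602617757 < 7450580596923828125? YES
  n = 864: C(864, 8) = 7455455062926006708; 7455455062926006708 < 7450580596923828125? NO
  n = 865: C(865, 8) = 7525050909487743060; 7525050909487743060 < 7450580596923828125? NO
The largest n with C(n, 8) < 7450580596923828125 is n = 863 (where E[X] = 7386423071602617757/7450580596923828125 ≈ 0.9913889). Hence R_5(8) > 863, i.e. R_5(8) ≥ 864.

Largest n = 863; hence R_5(8) > 863.


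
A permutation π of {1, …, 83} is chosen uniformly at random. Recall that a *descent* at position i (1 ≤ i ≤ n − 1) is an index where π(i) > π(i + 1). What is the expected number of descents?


Write X = Σ X_I over i = 1, …, 82, with X_I the indicator of one descent.
There are 82 indicators.
For each fixed i, the pair (π(i), π(i+1)) is a uniformly random ordered pair of distinct values from {1, …, 83}; by symmetry P[π(i) > π(i+1)] = 1/2.
By linearity: E[X] = 82 · (1/2) = (83 − 1) · (1/2) = 41 ≈ 41.0000.

E[X] = 41 = 41.0000.


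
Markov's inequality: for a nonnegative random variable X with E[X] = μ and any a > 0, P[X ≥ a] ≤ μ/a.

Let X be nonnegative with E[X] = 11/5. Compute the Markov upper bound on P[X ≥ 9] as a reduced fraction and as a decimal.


μ = E[X] = 11/5, a = 9.
Markov: P[X ≥ 9] ≤ μ/a = (11/5)/9 = 11/45.
Numerically: ≈ 0.244444.
(Since a = 9 > μ = 2.200000, the bound 11/45 is < 1 and informative.)

P[X ≥ 9] ≤ 11/45 ≈ 0.244444.


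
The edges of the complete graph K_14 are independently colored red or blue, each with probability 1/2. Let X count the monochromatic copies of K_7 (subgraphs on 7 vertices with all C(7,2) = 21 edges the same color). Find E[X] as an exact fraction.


Let X = Σ_S X_S over the C(14, 7) = 3432 subsets S of size 7, where X_S = 1 if the K_7 on S is monochromatic.
For a fixed S, the K_7 on S has C(7, 2) = 21 edges. P[all 21 edges red] = (1/2)^21, and likewise for blue, so P[monochromatic] = 2·(1/2)^21 = 2^{1 − 21} = 1/1048576.
By linearity: E[X] = C(14, 7) · 2^{1 − 21} = 3432 · 1/1048576 = 429/131072.
Numerically: E[X] ≈ 0.003273.

E[X] = C(14,7)·2^(1−C(7,2)) = 429/131072 ≈ 0.003273.


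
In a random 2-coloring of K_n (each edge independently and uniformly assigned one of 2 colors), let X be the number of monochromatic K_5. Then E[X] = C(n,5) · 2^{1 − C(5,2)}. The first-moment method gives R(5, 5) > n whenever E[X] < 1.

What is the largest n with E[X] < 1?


We need C(n, 5) · 2^{1 − 10} < 1, i.e. C(n, 5) < 2^{10 − 1} = 512.
Check values of n near the boundary:
  n = 9: C(9, 5) = 126; 126 < 512? YES
  n = 10: C(10, 5) = 252; 252 < 512? YES
  n = 11: C(11, 5) = 462; 462 < 512? YES
  n = 12: C(12, 5) = 792; 792 < 512? NO
  n = 13: C(13, 5) = 1287; 1287 < 512? NO
The largest n with C(n, 5) < 512 is n = 11 (where E[X] = 231/256 ≈ 0.902). Hence R(5, 5) > 11, i.e. R(5, 5) ≥ 12.

Largest n = 11; hence R(5, 5) > 11.


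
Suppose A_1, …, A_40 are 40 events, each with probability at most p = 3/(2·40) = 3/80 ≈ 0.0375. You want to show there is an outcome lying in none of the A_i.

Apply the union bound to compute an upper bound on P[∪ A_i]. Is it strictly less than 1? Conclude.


Union bound: P[∪_{i=1}^{40} A_i] ≤ Σ_i P[A_i] ≤ 40·p = 40·(3/80) = 3/2.
Numerically: 3/2 ≈ 1.5000.
Is 3/2 < 1? NO.
Since the bound 3/2 is ≥ 1, the union bound is uninformative here; it does NOT by itself certify existence.

40·p = 3/2 ≈ 1.5000; existence NOT certified by the union bound.


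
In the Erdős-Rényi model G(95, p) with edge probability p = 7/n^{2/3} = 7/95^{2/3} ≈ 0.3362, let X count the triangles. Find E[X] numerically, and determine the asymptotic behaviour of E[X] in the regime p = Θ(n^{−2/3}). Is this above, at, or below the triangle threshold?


Number of potential triangles: C(95, 3) = 138415.
Each occurs with probability p³ ≈ (0.3362)³ ≈ 3.800554e-02.
By linearity: E[X] = C(95, 3)·p³ ≈ 138415 · 3.800554e-02 ≈ 5260.5368.
Since α = 2/3 < 1, p = c/n^{2/3} ≫ 1/n is above the triangle threshold p ~ 1/n. Asymptotically E[X] ~ (c³/6)·n^{3(1−α)} = (7³/6)·n^{1} → ∞; triangles are abundant w.h.p.

E[X] ≈ 5260.5368; in regime p = Θ(1/n^{2/3}) E[X] diverges (above the triangle threshold p ~ 1/n).


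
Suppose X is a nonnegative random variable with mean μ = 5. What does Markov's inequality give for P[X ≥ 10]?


μ = E[X] = 5, a = 10.
Markov: P[X ≥ 10] ≤ μ/a = (5)/10 = 1/2.
Numerically: ≈ 0.500.
(Since a = 10 > μ = 5.000, the bound 1/2 is < 1 and informative.)

P[X ≥ 10] ≤ 1/2 ≈ 0.500.


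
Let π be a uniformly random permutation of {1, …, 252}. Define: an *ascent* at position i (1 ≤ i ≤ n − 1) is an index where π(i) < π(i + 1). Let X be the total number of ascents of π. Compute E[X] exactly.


Write X = Σ X_I over i = 1, …, 251, with X_I the indicator of one ascent.
There are 251 indicators.
For each fixed i, the pair (π(i), π(i+1)) is a uniformly random ordered pair of distinct values from {1, …, 252}; by symmetry P[π(i) < π(i+1)] = 1/2.
By linearity: E[X] = 251 · (1/2) = (252 − 1) · (1/2) = 251/2 ≈ 125.500.

E[X] = 251/2 = 125.500.


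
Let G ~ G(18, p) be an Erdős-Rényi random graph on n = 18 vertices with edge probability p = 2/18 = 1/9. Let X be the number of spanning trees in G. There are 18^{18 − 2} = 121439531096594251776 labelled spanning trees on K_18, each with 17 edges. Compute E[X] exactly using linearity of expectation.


K_18 has 18^{18 − 2} = 121439531096594251776 labelled spanning trees.
For each such spanning tree H, let X_H = 1 if all 17 edges of H are present in G. Then P[X_H = 1] = p^{17} = (1/9)^{17} = 1/16677181699666569.
By linearity: E[X] = Σ_H E[X_H] = 121439531096594251776 · p^{17} = 121439531096594251776 · 1/16677181699666569 = 65536/9.
Numerically: E[X] ≈ 7281.8.

E[X] = 121439531096594251776 · (1/9)^{17} = 65536/9 ≈ 7281.8.


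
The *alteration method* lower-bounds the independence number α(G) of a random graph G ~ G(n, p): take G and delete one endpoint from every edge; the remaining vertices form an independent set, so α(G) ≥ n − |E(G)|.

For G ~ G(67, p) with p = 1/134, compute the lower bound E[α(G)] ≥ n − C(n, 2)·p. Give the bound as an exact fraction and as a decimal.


E[|E(G)|] = C(67, 2)·p = 2211 · (1/134) = 33/2.
E[α(G)] ≥ n − E[|E(G)|] = 67 − 33/2 = 101/2.
Numerically: ≈ 50.500.
(This is only a lower bound; the true E[α(G)] may be larger.)

E[α(G)] ≥ 101/2 ≈ 50.500.


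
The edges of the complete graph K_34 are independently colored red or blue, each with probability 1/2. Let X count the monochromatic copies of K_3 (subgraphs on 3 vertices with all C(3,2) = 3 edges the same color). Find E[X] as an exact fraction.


Let X = Σ_S X_S over the C(34, 3) = 5984 subsets S of size 3, where X_S = 1 if the K_3 on S is monochromatic.
For a fixed S, the K_3 on S has C(3, 2) = 3 edges. P[all 3 edges red] = (1/2)^3, and likewise for blue, so P[monochromatic] = 2·(1/2)^3 = 2^{1 − 3} = 1/4.
By linearity of expectation: E[X] = C(34, 3) · 2^{1 − 3} = 5984 · 1/4 = 1496.
Numerically: E[X] ≈ 1496.000000.

E[X] = C(34,3)·2^(1−C(3,2)) = 1496 ≈ 1496.000000.


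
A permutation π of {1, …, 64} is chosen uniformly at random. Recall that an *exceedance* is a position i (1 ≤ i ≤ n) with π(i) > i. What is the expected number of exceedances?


Write X = Σ_{i=1}^{64} X_i, where X_i = 1_{π(i) > i}.
For each fixed i, π(i) is uniform over {1, …, 64} (marginal of a uniform permutation), so P[π(i) > i] = (n − i)/n. Summing: Σ_{i=1}^{64} (n − i)/n = (0 + 1 + … + 63)/64 = 64(64 − 1)/(2·64) = (64 − 1)/2.
Hence E[X] = Σ_{i=1}^{64} (64 − i)/64 = 63/2 ≈ 31.500000.

E[X] = 63/2 = 31.500000.


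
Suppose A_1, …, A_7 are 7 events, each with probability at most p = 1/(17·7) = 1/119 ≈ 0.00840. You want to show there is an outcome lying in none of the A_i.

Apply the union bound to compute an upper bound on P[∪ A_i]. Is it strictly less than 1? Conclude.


Union bound: P[∪_{i=1}^{7} A_i] ≤ Σ_i P[A_i] ≤ 7·p = 7·(1/119) = 1/17.
Numerically: 1/17 ≈ 0.05882.
Is 1/17 < 1? YES.
Since P[∪ A_i] ≤ 1/17 < 1, the complement has P[∩ A_i^c] ≥ 1 − 1/17 = 16/17 > 0, so some outcome avoids every A_i.

7·p = 1/17 ≈ 0.05882; existence CERTIFIED by the union bound.


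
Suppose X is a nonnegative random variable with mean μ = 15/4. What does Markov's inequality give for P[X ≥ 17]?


μ = E[X] = 15/4, a = 17.
Markov: P[X ≥ 17] ≤ μ/a = (15/4)/17 = 15/68.
Numerically: ≈ 0.220588.
(Since a = 17 > μ = 3.750000, the bound 15/68 is < 1 and informative.)

P[X ≥ 17] ≤ 15/68 ≈ 0.220588.


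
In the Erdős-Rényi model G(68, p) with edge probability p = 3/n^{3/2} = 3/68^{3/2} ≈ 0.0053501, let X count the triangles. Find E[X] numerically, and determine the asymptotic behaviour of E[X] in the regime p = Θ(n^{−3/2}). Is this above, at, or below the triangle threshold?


Number of potential triangles: C(68, 3) = 50116.
Each occurs with probability p³ ≈ (0.0053501)³ ≈ 1.5313472e-07.
By linearity: E[X] = C(68, 3)·p³ ≈ 50116 · 1.5313472e-07 ≈ 0.00767.
Since α = 3/2 > 1, p = c/n^{3/2} = o(1/n) is below the triangle threshold p ~ 1/n. Asymptotically E[X] ~ (c³/6)·n^{3(1−α)} = (3³/6)·n^{-1.5} → 0, so by Markov's inequality G has no triangles w.h.p.

E[X] ≈ 0.00767; in regime p = Θ(1/n^{3/2}) E[X] tends to 0 (below the triangle threshold p ~ 1/n).


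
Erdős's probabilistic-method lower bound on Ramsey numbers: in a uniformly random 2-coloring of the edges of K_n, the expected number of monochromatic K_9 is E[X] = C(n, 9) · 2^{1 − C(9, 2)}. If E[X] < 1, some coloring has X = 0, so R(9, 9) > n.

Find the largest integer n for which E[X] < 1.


We need C(n, 9) · 2^{1 − 36} < 1, i.e. C(n, 9) < 2^{36 − 1} = 34359738368.
Check values of n near the boundary:
  n = 64: C(64, 9) = 27540584512; 27540584512 < 34359738368? YES
  n = 65: C(65, 9) = 31966749880; 31966749880 < 34359738368? YES
  n = 66: C(66, 9) = 37014131440; 37014131440 < 34359738368? NO
  n = 67: C(67, 9) = 42757703560; 42757703560 < 34359738368? NO
  n = 68: C(68, 9) = 49280065120; 49280065120 < 34359738368? NO
The largest n with C(n, 9) < 34359738368 is n = 65 (where E[X] = 3995843735/4294967296 ≈ 0.9303549). Hence R(9, 9) > 65, i.e. R(9, 9) ≥ 66.

Largest n = 65; hence R(9, 9) > 65.


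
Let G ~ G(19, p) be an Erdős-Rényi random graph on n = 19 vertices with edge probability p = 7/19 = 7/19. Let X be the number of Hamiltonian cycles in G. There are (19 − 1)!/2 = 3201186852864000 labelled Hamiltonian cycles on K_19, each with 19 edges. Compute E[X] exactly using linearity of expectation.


K_19 has (19 − 1)!/2 = 3201186852864000 labelled Hamiltonian cycles.
For each such Hamiltonian cycle H, let X_H = 1 if all 19 edges of H are present in G. Then P[X_H = 1] = p^{19} = (7/19)^{19} = 11398895185373143/1978419655660313589123979.
By linearity of expectation: E[X] = Σ_H E[X_H] = 3201186852864000 · p^{19} = 3201186852864000 · 11398895185373143/1978419655660313589123979 = 36489993404591253525678231552000/1978419655660313589123979.
Numerically: E[X] ≈ 1.8444e+07.

E[X] = 3201186852864000 · (7/19)^{19} = 36489993404591253525678231552000/1978419655660313589123979 ≈ 1.8444e+07.


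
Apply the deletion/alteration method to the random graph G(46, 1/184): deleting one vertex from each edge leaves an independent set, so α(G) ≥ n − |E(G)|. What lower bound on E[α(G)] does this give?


E[|E(G)|] = C(46, 2)·p = 1035 · (1/184) = 45/8.
E[α(G)] ≥ n − E[|E(G)|] = 46 − 45/8 = 323/8.
Numerically: ≈ 40.37500.
(This is only a lower bound; the true E[α(G)] may be larger.)

E[α(G)] ≥ 323/8 ≈ 40.37500.


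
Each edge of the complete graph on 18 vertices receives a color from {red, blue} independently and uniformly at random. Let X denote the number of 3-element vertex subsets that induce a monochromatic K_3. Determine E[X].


Let X = Σ_S X_S over the C(18, 3) = 816 subsets S of size 3, where X_S = 1 if the K_3 on S is monochromatic.
For a fixed S, the K_3 on S has C(3, 2) = 3 edges. P[all 3 edges red] = (1/2)^3, and likewise for blue, so P[monochromatic] = 2·(1/2)^3 = 2^{1 − 3} = 1/4.
By linearity: E[X] = C(18, 3) · 2^{1 − 3} = 816 · 1/4 = 204.
Numerically: E[X] ≈ 204.000000.

E[X] = C(18,3)·2^(1−C(3,2)) = 204 ≈ 204.000000.


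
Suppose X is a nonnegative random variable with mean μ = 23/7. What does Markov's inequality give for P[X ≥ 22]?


μ = E[X] = 23/7, a = 22.
Markov: P[X ≥ 22] ≤ μ/a = (23/7)/22 = 23/154.
Numerically: ≈ 0.14935.
(Since a = 22 > μ = 3.28571, the bound 23/154 is < 1 and informative.)

P[X ≥ 22] ≤ 23/154 ≈ 0.14935.


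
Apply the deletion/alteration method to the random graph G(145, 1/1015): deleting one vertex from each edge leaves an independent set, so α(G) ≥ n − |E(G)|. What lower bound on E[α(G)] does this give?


E[|E(G)|] = C(145, 2)·p = 10440 · (1/1015) = 72/7.
E[α(G)] ≥ n − E[|E(G)|] = 145 − 72/7 = 943/7.
Numerically: ≈ 134.7143.
(This is only a lower bound; the true E[α(G)] may be larger.)

E[α(G)] ≥ 943/7 ≈ 134.7143.


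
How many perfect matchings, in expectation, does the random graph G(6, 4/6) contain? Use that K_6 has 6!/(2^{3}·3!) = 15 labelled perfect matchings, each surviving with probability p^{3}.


K_6 has 6!/(2^{3}·3!) = 15 labelled perfect matchings.
For each such perfect matching H, let X_H = 1 if all 3 edges of H are present in G. Then P[X_H = 1] = p^{3} = (2/3)^{3} = 8/27.
Summing the indicators: E[X] = Σ_H E[X_H] = 15 · p^{3} = 15 · 8/27 = 40/9.
Numerically: E[X] ≈ 4.4444.

E[X] = 15 · (2/3)^{3} = 40/9 ≈ 4.4444.


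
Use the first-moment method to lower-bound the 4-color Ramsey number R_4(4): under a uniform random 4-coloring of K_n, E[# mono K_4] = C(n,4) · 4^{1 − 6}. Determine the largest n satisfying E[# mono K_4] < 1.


We need C(n, 4) · 4^{1 − 6} < 1, i.e. C(n, 4) < 4^{6 − 1} = 1024.
Check values of n near the boundary:
  n = 12: C(12, 4) = 495; 495 < 1024? YES
  n = 13: C(13, 4) = 715; 715 < 1024? YES
  n = 14: C(14, 4) = 1001; 1001 < 1024? YES
  n = 15: C(15, 4) = 1365; 1365 < 1024? NO
The largest n with C(n, 4) < 1024 is n = 14 (where E[X] = 1001/1024 ≈ 0.978). Hence R_4(4) > 14, i.e. R_4(4) ≥ 15.

Largest n = 14; hence R_4(4) > 14.


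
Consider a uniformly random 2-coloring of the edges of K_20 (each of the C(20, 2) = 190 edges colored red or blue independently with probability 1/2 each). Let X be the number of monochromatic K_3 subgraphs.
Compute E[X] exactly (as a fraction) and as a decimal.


Let X = Σ_S X_S over the C(20, 3) = 1140 subsets S of size 3, where X_S = 1 if the K_3 on S is monochromatic.
For a fixed S, the K_3 on S has C(3, 2) = 3 edges. P[all 3 edges red] = (1/2)^3, and likewise for blue, so P[monochromatic] = 2·(1/2)^3 = 2^{1 − 3} = 1/4.
Summing: E[X] = C(20, 3) · 2^{1 − 3} = 1140 · 1/4 = 285.
Numerically: E[X] ≈ 285.0000.

E[X] = C(20,3)·2^(1−C(3,2)) = 285 ≈ 285.0000.
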